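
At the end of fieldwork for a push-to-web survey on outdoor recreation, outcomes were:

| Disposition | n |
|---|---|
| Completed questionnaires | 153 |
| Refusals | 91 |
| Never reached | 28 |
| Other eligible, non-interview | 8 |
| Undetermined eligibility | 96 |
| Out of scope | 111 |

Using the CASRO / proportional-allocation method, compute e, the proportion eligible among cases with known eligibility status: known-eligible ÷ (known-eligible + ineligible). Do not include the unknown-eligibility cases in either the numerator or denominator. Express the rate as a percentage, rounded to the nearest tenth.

71.6%

Determined eligible: 153 + 91 + 28 + 8 = 280
e = 280 / (280 + 111) = 280 / 391 = 0.7161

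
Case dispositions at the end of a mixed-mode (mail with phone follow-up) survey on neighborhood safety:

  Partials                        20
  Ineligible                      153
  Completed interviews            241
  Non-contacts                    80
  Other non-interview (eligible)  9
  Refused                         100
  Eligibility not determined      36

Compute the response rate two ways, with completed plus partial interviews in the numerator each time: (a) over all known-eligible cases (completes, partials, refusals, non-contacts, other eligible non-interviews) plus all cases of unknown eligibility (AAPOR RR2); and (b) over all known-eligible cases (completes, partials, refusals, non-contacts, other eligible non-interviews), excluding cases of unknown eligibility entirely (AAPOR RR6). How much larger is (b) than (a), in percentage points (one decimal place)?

4.3

Numerator → 241 + 20 = 261
Denominator → 241 + 20 + 100 + 80 + 9 + 36 = 486
RR2 = 261 / 486 = 0.5370
Denominator → 241 + 20 + 100 + 80 + 9 = 450
RR6 = 261 / 450 = 0.5800
Difference = 58.00 − 53.70 = 4.30 percentage points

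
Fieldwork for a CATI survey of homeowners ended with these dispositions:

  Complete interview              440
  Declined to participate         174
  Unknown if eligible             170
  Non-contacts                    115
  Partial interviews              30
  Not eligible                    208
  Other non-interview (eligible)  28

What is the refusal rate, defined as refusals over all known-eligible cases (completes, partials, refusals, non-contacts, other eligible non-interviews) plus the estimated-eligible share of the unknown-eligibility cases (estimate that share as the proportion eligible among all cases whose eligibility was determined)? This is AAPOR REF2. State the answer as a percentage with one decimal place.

18.9%

Numerator = 174
Known eligible = 440 + 30 + 174 + 115 + 28 = 787
e = 787 / (787 + 208) = 787 / 995 = 0.7910
Estimated eligible among unknowns = 0.7910 × 170 = 134.47
Base = 787 + 134.47 = 921.47
REF2 = 174 / 921.47 = 0.1888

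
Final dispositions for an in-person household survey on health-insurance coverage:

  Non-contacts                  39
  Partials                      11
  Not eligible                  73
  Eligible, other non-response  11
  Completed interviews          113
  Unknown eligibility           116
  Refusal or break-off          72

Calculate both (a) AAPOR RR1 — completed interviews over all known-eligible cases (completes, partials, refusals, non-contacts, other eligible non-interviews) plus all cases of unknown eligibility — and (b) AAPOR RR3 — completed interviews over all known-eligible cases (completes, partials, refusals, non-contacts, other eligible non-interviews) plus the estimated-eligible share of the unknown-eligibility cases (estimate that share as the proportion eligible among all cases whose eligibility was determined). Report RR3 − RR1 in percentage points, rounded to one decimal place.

Top → 113
Base → 113 + 11 + 72 + 39 + 11 + 116 = 362
RR1 = 113 / 362 = 0.3122
Eligible (known) → 113 + 11 + 72 + 39 + 11 = 246
e = 246 / (246 + 73) = 246 / 319 = 0.7712
Estimated eligible among unknowns → 0.7712 × 116 = 89.46
Base → 246 + 89.46 = 335.46
RR3 = 113 / 335.46 = 0.3369
Difference = 33.69 − 31.22 = 2.47 percentage points

2.5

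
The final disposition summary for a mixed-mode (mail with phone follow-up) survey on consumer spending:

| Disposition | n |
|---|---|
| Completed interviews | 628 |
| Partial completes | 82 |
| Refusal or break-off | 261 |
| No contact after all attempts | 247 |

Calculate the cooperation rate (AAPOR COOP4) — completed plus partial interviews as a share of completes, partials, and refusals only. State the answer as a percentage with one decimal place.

Numerator → 628 + 82 = 710
Denominator → 628 + 82 + 261 = 971
COOP4 = 710 / 971 = 0.7312

73.1%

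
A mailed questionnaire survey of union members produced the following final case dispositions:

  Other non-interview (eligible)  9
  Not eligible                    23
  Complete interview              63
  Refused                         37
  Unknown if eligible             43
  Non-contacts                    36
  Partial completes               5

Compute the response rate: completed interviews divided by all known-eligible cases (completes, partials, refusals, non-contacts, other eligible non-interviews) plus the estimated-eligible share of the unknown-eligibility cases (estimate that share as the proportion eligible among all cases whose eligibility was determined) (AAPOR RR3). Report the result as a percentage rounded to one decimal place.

Num → 63
Determined eligible → 63 + 5 + 37 + 36 + 9 = 150
e = 150 / (150 + 23) = 150 / 173 = 0.8671
e × U → 0.8671 × 43 = 37.29
Base → 150 + 37.29 = 187.29
RR3 = 63 / 187.29 = 0.3364

33.6%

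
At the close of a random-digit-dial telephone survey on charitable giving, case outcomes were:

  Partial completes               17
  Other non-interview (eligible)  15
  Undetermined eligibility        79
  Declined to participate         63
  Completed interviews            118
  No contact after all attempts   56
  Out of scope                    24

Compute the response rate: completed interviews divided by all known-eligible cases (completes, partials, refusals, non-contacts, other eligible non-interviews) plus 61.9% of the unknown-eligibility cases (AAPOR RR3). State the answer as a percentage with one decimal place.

37.1%

Numerator: 118
Known eligible: 118 + 17 + 63 + 56 + 15 = 269
Estimated eligible among unknowns: 0.6190 × 79 = 48.90
Denom: 269 + 48.90 = 317.90
RR3 = 118 / 317.90 = 0.3712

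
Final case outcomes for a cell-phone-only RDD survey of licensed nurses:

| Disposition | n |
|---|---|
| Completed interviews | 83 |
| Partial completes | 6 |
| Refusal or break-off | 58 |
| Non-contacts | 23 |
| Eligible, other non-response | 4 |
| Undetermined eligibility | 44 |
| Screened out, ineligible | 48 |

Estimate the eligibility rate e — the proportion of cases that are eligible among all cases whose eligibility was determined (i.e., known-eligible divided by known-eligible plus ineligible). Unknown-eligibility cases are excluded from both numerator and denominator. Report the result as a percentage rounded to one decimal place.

Determined eligible = 83 + 6 + 58 + 23 + 4 = 174
e = 174 / (174 + 48) = 174 / 222 = 0.7838

78.4%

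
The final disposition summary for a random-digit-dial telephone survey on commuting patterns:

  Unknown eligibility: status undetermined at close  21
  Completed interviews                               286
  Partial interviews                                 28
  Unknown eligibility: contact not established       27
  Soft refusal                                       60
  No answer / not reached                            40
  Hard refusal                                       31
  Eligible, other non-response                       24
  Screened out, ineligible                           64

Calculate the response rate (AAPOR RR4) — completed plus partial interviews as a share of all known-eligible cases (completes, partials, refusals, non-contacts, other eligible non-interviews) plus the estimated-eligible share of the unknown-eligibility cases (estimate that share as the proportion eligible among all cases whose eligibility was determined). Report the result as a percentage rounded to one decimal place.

Refused = 31 + 60 = 91
Undetermined eligibility = 27 + 21 = 48
Top = 286 + 28 = 314
Determined eligible = 286 + 28 + 91 + 40 + 24 = 469
e = 469 / (469 + 64) = 469 / 533 = 0.8799
e × U = 0.8799 × 48 = 42.24
Denominator = 469 + 42.24 = 511.24
RR4 = 314 / 511.24 = 0.6142

61.4%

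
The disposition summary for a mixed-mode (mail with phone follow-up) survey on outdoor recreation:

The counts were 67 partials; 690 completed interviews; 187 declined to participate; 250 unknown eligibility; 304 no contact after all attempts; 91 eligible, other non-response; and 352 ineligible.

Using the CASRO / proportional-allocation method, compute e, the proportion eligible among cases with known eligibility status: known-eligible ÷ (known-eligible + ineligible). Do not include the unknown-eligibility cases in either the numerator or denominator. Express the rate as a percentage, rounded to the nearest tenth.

Eligible (known) → 690 + 67 + 187 + 304 + 91 = 1339
e = 1339 / (1339 + 352) = 1339 / 1691 = 0.7918

79.2%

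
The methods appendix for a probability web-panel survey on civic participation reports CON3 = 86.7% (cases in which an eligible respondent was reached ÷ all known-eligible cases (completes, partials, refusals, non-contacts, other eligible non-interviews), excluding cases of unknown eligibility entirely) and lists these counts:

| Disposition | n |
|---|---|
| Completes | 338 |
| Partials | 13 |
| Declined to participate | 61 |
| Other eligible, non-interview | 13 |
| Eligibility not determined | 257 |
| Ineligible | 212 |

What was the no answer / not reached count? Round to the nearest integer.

65

Top = 338 + 13 + 61 + 13 = 425
CON3 = 425 / D = 0.867
D = 425 / 0.867 = 490.2
Rest of base = 425
no answer / not reached = 490.2 − 425 ≈ 65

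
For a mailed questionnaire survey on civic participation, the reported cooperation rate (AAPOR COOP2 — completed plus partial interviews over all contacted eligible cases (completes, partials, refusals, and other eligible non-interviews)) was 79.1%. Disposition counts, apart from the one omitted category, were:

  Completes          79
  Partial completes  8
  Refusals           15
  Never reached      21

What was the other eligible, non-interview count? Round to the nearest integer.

Num: 79 + 8 = 87
COOP2 = 87 / D = 0.791
D = 87 / 0.791 = 110.0
Remaining denominator categories sum to 102
other eligible, non-interview = 110.0 − 102 ≈ 8

8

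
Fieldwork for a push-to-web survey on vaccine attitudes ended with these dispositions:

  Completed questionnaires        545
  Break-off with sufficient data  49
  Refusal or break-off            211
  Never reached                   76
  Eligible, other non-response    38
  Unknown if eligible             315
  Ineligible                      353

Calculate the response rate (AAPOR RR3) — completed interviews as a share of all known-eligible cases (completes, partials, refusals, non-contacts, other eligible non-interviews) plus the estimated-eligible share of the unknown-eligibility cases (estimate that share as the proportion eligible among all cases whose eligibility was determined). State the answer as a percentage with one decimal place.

47.5%

Numerator = 545
Determined eligible = 545 + 49 + 211 + 76 + 38 = 919
e = 919 / (919 + 353) = 919 / 1272 = 0.7225
Eligible share of unknowns = 0.7225 × 315 = 227.59
Base = 919 + 227.59 = 1146.59
RR3 = 545 / 1146.59 = 0.4753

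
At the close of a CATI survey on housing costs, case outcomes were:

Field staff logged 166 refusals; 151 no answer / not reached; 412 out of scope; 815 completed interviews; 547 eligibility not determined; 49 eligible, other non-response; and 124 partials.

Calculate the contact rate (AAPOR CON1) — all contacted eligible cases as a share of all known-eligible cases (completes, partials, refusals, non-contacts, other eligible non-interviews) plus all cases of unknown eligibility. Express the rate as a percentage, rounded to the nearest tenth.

Num = 815 + 124 + 166 + 49 = 1154
Denominator = 815 + 124 + 166 + 151 + 49 + 547 = 1852
CON1 = 1154 / 1852 = 0.6231

62.3%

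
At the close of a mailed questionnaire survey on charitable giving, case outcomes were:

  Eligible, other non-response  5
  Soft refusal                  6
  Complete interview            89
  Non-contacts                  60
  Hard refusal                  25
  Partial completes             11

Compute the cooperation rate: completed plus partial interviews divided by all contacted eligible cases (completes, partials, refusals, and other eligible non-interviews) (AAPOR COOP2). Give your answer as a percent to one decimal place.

73.5%

Refusals = 25 + 6 = 31
Top → 89 + 11 = 100
Denom → 89 + 11 + 31 + 5 = 136
COOP2 = 100 / 136 = 0.7353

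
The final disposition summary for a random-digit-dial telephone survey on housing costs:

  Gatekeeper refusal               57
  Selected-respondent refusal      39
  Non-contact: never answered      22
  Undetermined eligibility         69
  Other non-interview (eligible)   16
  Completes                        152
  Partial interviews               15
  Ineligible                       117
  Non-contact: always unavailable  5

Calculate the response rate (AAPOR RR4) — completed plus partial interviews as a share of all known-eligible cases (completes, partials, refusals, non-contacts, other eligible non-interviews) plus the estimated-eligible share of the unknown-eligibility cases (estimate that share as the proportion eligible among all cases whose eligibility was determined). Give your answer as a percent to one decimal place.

Refusals = 57 + 39 = 96
Never reached = 22 + 5 = 27
Numerator → 152 + 15 = 167
Eligible (known) → 152 + 15 + 96 + 27 + 16 = 306
e = 306 / (306 + 117) = 306 / 423 = 0.7234
Eligible share of unknowns → 0.7234 × 69 = 49.91
Denominator → 306 + 49.91 = 355.91
RR4 = 167 / 355.91 = 0.4692

46.9%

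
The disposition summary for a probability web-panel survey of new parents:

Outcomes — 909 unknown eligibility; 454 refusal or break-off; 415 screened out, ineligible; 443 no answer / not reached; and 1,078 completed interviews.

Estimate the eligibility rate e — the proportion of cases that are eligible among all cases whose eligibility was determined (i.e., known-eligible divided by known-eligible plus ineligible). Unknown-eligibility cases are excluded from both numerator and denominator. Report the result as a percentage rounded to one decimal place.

82.6%

Eligible (known) = 1078 + 454 + 443 = 1975
e = 1975 / (1975 + 415) = 1975 / 2390 = 0.8264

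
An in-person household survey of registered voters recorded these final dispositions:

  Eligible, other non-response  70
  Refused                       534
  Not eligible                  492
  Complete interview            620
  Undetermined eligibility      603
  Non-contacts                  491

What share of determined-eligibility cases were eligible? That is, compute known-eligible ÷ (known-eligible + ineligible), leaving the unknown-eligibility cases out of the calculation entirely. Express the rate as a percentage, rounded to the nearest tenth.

77.7%

Determined eligible = 620 + 534 + 491 + 70 = 1715
e = 1715 / (1715 + 492) = 1715 / 2207 = 0.7771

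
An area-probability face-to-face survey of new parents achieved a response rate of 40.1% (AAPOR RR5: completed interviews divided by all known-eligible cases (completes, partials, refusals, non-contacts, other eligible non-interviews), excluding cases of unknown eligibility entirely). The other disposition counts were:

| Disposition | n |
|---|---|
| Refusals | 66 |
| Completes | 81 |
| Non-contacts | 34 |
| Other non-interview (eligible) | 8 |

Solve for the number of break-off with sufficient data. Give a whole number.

13

RR5 = 81 / D = 0.401
D = 81 / 0.401 = 202.0
Remaining denominator categories sum to 189
break-off with sufficient data = 202.0 − 189 ≈ 13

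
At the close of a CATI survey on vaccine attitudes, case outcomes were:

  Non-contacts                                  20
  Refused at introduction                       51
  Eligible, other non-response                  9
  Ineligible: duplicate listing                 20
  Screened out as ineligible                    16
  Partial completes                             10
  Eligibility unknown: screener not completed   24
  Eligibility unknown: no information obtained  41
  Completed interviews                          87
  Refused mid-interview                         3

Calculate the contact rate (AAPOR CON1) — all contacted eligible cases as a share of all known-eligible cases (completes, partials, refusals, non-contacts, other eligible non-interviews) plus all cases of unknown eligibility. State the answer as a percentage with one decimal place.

Refusal or break-off = 51 + 3 = 54
Unknown eligibility = 24 + 41 = 65
Ineligible = 16 + 20 = 36
Numerator → 87 + 10 + 54 + 9 = 160
Denominator → 87 + 10 + 54 + 20 + 9 + 65 = 245
CON1 = 160 / 245 = 0.6531

65.3%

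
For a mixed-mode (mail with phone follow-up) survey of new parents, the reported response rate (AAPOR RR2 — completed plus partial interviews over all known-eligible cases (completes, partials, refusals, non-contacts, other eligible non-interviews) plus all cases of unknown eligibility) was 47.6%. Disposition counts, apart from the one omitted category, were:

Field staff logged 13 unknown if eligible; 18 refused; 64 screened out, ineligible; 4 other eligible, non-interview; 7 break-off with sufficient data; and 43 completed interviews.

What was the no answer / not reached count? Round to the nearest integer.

20

Numerator = 43 + 7 = 50
RR2 = 50 / D = 0.476
D = 50 / 0.476 = 105.0
Other denominator terms total 85
no answer / not reached = 105.0 − 85 ≈ 20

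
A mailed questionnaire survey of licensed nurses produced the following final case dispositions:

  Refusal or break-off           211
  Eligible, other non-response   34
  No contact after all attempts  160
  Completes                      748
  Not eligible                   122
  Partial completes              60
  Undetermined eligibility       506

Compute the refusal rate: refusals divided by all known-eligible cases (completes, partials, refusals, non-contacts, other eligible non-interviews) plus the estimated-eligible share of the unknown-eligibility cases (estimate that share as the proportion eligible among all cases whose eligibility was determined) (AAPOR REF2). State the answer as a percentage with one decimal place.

Numerator → 211
Determined eligible → 748 + 60 + 211 + 160 + 34 = 1213
e = 1213 / (1213 + 122) = 1213 / 1335 = 0.9086
Estimated eligible among unknowns → 0.9086 × 506 = 459.75
Denom → 1213 + 459.75 = 1672.75
REF2 = 211 / 1672.75 = 0.1261

12.6%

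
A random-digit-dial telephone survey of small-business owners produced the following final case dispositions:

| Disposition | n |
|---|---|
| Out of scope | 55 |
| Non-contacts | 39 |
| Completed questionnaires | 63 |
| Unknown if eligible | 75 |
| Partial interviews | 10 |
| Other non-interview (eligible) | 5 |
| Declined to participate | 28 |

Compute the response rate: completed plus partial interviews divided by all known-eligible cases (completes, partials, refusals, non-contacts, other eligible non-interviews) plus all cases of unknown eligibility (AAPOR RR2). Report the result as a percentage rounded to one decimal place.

33.2%

Num → 63 + 10 = 73
Denom → 63 + 10 + 28 + 39 + 5 + 75 = 220
RR2 = 73 / 220 = 0.3318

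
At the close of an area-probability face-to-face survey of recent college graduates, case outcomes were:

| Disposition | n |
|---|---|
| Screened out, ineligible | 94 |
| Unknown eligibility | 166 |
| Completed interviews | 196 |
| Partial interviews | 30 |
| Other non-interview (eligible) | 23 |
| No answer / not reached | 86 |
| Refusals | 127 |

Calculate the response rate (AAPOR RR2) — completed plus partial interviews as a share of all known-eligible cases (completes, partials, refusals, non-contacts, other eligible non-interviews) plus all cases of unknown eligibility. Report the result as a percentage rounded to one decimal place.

Numerator: 196 + 30 = 226
Base: 196 + 30 + 127 + 86 + 23 + 166 = 628
RR2 = 226 / 628 = 0.3599

36.0%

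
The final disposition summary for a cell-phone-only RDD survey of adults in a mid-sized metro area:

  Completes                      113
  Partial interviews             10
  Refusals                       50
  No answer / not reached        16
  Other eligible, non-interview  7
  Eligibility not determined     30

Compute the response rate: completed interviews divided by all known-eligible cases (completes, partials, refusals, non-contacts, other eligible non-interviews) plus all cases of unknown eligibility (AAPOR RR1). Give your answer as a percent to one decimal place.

Num → 113
Base → 113 + 10 + 50 + 16 + 7 + 30 = 226
RR1 = 113 / 226 = 0.5000

50.0%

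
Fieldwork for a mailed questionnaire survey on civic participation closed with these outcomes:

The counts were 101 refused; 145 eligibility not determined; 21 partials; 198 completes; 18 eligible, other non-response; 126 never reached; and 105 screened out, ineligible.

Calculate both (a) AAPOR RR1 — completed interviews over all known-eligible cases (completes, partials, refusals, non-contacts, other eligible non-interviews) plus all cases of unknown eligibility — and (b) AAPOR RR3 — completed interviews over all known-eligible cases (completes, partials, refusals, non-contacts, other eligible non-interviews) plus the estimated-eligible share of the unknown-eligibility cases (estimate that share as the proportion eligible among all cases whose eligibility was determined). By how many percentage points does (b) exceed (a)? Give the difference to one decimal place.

Numerator: 198
Base: 198 + 21 + 101 + 126 + 18 + 145 = 609
RR1 = 198 / 609 = 0.3251
Eligible (known): 198 + 21 + 101 + 126 + 18 = 464
e = 464 / (464 + 105) = 464 / 569 = 0.8155
Eligible share of unknowns: 0.8155 × 145 = 118.25
Base: 464 + 118.25 = 582.25
RR3 = 198 / 582.25 = 0.3401
Difference = 34.01 − 32.51 = 1.50 percentage points

1.5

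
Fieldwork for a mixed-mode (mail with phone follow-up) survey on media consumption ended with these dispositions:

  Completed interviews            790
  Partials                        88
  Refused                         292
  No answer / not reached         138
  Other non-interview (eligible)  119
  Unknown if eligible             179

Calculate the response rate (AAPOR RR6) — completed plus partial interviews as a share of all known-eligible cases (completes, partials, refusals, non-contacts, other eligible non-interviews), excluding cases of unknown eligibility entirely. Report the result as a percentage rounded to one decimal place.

Num = 790 + 88 = 878
Denom = 790 + 88 + 292 + 138 + 119 = 1427
RR6 = 878 / 1427 = 0.6153

61.5%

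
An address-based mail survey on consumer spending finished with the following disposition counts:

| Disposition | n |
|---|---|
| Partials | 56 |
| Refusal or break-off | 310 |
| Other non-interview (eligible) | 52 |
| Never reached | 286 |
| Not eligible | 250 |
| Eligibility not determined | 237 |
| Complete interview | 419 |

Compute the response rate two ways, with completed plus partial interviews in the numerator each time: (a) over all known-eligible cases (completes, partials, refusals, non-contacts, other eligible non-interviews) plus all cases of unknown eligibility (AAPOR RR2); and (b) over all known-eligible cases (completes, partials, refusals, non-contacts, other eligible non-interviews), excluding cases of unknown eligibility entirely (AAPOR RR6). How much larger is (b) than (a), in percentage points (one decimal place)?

7.4

Numerator → 419 + 56 = 475
Denom → 419 + 56 + 310 + 286 + 52 + 237 = 1360
RR2 = 475 / 1360 = 0.3493
Denom → 419 + 56 + 310 + 286 + 52 = 1123
RR6 = 475 / 1123 = 0.4230
Difference = 42.30 − 34.93 = 7.37 percentage points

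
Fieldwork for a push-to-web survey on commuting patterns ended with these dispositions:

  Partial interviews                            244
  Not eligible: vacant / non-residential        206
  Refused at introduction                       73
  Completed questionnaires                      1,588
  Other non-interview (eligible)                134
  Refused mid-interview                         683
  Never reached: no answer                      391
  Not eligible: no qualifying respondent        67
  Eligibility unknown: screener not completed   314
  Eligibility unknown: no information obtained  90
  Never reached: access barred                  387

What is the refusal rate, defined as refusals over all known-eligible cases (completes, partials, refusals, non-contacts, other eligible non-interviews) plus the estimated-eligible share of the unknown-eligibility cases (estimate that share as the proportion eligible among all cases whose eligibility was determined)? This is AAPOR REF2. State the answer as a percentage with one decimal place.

Refused = 73 + 683 = 756
Never reached = 391 + 387 = 778
Unknown if eligible = 314 + 90 = 404
Out of scope = 67 + 206 = 273
Num = 756
Eligible (known) = 1588 + 244 + 756 + 778 + 134 = 3500
e = 3500 / (3500 + 273) = 3500 / 3773 = 0.9276
e × U = 0.9276 × 404 = 374.75
Denom = 3500 + 374.75 = 3874.75
REF2 = 756 / 3874.75 = 0.1951

19.5%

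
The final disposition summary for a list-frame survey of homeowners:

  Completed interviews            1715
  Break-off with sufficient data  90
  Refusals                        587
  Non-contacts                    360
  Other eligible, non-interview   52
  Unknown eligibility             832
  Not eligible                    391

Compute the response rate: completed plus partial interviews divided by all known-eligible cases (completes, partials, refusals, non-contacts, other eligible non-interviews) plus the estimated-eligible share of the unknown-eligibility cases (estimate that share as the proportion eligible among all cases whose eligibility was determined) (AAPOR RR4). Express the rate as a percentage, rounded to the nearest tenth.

Num → 1715 + 90 = 1805
Known eligible → 1715 + 90 + 587 + 360 + 52 = 2804
e = 2804 / (2804 + 391) = 2804 / 3195 = 0.8776
Estimated eligible among unknowns → 0.8776 × 832 = 730.16
Base → 2804 + 730.16 = 3534.16
RR4 = 1805 / 3534.16 = 0.5107

51.1%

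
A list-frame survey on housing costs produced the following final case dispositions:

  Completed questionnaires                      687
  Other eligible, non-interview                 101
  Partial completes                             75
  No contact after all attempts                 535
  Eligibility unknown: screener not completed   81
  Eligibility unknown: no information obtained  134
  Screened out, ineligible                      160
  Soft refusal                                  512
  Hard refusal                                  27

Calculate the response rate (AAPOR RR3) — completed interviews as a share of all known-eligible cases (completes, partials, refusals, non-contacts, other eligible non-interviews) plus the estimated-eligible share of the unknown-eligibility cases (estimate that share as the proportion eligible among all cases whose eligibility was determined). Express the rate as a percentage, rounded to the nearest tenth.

32.2%

Declined to participate = 27 + 512 = 539
Eligibility not determined = 81 + 134 = 215
Num: 687
Determined eligible: 687 + 75 + 539 + 535 + 101 = 1937
e = 1937 / (1937 + 160) = 1937 / 2097 = 0.9237
Estimated eligible among unknowns: 0.9237 × 215 = 198.60
Base: 1937 + 198.60 = 2135.60
RR3 = 687 / 2135.60 = 0.3217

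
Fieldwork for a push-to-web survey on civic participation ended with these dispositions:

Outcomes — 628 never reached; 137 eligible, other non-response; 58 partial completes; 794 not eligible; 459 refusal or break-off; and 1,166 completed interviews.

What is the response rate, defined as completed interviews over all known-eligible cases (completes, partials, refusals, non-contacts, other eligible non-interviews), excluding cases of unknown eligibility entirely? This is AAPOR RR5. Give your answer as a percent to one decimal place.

Numerator = 1166
Base = 1166 + 58 + 459 + 628 + 137 = 2448
RR5 = 1166 / 2448 = 0.4763

47.6%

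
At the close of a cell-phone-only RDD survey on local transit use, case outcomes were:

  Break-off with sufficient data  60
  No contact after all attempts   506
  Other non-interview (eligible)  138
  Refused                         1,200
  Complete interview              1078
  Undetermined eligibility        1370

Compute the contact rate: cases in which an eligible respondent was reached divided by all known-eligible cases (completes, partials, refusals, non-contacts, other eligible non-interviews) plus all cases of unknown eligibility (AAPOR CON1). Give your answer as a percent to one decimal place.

Numerator → 1078 + 60 + 1200 + 138 = 2476
Denominator → 1078 + 60 + 1200 + 506 + 138 + 1370 = 4352
CON1 = 2476 / 4352 = 0.5689

56.9%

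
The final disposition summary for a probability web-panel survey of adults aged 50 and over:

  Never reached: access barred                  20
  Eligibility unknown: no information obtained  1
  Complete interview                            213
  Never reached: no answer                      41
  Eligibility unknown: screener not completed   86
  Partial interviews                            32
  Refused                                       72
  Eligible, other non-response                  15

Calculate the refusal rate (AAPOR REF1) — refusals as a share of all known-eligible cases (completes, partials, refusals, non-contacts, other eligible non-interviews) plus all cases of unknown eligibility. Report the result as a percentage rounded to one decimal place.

15.0%

No contact after all attempts = 41 + 20 = 61
Unknown if eligible = 86 + 1 = 87
Top: 72
Denom: 213 + 32 + 72 + 61 + 15 + 87 = 480
REF1 = 72 / 480 = 0.1500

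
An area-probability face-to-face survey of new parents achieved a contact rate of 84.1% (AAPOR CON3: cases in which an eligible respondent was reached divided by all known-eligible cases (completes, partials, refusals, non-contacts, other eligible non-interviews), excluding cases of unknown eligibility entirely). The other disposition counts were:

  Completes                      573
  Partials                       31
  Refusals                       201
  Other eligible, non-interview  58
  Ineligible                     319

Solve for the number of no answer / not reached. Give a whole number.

Num: 573 + 31 + 201 + 58 = 863
CON3 = 863 / D = 0.841
D = 863 / 0.841 = 1026.2
Other denominator terms total 863
no answer / not reached = 1026.2 − 863 ≈ 163

163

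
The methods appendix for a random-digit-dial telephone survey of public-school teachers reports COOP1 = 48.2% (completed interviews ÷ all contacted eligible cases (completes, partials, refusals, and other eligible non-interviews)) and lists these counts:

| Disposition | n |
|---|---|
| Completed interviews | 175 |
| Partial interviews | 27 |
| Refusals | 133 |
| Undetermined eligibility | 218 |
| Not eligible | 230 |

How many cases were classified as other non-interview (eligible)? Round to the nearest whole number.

COOP1 = 175 / D = 0.482
D = 175 / 0.482 = 363.1
Remaining denominator categories sum to 335
other non-interview (eligible) = 363.1 − 335 ≈ 28

28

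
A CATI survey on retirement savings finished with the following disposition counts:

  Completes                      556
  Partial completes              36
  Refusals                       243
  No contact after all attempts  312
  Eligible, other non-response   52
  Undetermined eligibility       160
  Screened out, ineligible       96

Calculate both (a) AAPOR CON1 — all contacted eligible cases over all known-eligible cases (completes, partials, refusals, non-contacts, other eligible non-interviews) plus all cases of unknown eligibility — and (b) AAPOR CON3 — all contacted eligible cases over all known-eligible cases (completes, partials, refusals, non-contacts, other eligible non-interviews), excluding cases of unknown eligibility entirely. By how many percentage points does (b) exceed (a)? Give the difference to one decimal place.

Numerator: 556 + 36 + 243 + 52 = 887
Denominator: 556 + 36 + 243 + 312 + 52 + 160 = 1359
CON1 = 887 / 1359 = 0.6527
Denominator: 556 + 36 + 243 + 312 + 52 = 1199
CON3 = 887 / 1199 = 0.7398
Difference = 73.98 − 65.27 = 8.71 percentage points

8.7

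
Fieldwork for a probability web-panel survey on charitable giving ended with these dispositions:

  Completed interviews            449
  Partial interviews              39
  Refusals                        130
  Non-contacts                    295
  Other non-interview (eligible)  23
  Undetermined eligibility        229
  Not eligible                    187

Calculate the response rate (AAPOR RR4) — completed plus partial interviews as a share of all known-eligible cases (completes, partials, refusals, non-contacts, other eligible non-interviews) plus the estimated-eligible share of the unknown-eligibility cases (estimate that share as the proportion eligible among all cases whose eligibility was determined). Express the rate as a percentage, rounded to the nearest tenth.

43.3%

Num → 449 + 39 = 488
Determined eligible → 449 + 39 + 130 + 295 + 23 = 936
e = 936 / (936 + 187) = 936 / 1123 = 0.8335
Estimated eligible among unknowns → 0.8335 × 229 = 190.87
Denom → 936 + 190.87 = 1126.87
RR4 = 488 / 1126.87 = 0.4331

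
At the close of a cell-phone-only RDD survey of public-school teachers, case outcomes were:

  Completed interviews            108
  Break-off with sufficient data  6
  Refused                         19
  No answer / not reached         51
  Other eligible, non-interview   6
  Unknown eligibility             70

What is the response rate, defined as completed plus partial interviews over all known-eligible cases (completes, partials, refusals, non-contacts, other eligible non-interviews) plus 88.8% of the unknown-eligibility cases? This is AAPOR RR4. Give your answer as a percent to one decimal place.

Numerator → 108 + 6 = 114
Eligible (known) → 108 + 6 + 19 + 51 + 6 = 190
Estimated eligible among unknowns → 0.8880 × 70 = 62.16
Base → 190 + 62.16 = 252.16
RR4 = 114 / 252.16 = 0.4521

45.2%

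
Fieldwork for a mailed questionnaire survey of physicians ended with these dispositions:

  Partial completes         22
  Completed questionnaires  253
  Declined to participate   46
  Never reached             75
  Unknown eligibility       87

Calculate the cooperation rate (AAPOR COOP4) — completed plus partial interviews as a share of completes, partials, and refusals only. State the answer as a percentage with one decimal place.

85.7%

Numerator: 253 + 22 = 275
Base: 253 + 22 + 46 = 321
COOP4 = 275 / 321 = 0.8567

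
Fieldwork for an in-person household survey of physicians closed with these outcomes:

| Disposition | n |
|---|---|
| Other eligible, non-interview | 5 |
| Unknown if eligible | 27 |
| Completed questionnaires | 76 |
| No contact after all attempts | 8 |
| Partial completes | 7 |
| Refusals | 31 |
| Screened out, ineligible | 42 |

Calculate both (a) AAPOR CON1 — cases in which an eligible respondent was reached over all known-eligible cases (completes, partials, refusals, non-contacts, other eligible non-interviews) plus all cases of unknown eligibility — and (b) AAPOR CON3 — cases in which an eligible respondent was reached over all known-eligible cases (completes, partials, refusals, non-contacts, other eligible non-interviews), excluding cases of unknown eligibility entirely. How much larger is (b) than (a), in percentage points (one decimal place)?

16.4

Num → 76 + 7 + 31 + 5 = 119
Denom → 76 + 7 + 31 + 8 + 5 + 27 = 154
CON1 = 119 / 154 = 0.7727
Denom → 76 + 7 + 31 + 8 + 5 = 127
CON3 = 119 / 127 = 0.9370
Difference = 93.70 − 77.27 = 16.43 percentage points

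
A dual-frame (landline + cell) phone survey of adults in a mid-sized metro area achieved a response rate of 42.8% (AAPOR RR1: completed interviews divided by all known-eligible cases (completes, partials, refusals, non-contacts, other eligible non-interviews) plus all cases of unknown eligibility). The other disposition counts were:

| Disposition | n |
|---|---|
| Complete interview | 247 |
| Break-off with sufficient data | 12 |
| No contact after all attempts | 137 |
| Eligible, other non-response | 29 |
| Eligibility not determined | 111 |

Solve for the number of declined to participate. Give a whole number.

41

RR1 = 247 / D = 0.428
D = 247 / 0.428 = 577.1
Other denominator terms total 536
declined to participate = 577.1 − 536 ≈ 41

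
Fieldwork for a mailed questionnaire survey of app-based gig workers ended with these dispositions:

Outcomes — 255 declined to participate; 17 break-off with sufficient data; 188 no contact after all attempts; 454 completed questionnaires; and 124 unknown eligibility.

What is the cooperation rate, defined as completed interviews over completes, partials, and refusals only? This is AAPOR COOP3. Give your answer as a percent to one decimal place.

Numerator → 454
Denom → 454 + 17 + 255 = 726
COOP3 = 454 / 726 = 0.6253

62.5%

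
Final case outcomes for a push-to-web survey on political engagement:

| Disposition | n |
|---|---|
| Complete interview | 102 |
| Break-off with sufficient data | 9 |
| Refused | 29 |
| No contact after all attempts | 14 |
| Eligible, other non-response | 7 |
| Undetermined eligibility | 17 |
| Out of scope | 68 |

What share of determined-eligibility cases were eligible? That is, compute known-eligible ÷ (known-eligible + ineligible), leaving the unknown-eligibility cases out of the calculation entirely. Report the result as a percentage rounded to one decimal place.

70.3%

Known eligible: 102 + 9 + 29 + 14 + 7 = 161
e = 161 / (161 + 68) = 161 / 229 = 0.7031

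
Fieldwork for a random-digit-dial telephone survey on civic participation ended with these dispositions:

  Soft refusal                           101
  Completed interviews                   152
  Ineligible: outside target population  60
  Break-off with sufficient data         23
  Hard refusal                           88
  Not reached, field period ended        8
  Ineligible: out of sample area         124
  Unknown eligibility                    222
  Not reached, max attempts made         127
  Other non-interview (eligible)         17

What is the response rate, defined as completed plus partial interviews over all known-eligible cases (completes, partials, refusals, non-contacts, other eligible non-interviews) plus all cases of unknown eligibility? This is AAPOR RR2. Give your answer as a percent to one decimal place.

Refusals = 88 + 101 = 189
No contact after all attempts = 8 + 127 = 135
Out of scope = 60 + 124 = 184
Top → 152 + 23 = 175
Base → 152 + 23 + 189 + 135 + 17 + 222 = 738
RR2 = 175 / 738 = 0.2371

23.7%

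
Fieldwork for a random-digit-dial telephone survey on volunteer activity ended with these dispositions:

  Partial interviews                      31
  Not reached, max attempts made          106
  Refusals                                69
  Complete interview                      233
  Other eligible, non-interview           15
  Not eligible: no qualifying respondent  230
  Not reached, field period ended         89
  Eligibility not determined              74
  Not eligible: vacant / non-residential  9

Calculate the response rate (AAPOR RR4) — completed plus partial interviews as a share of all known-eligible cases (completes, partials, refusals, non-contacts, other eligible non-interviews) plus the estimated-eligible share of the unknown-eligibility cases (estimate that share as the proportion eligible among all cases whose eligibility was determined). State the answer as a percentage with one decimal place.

44.4%

Non-contacts = 89 + 106 = 195
Out of scope = 230 + 9 = 239
Top: 233 + 31 = 264
Known eligible: 233 + 31 + 69 + 195 + 15 = 543
e = 543 / (543 + 239) = 543 / 782 = 0.6944
e × U: 0.6944 × 74 = 51.39
Base: 543 + 51.39 = 594.39
RR4 = 264 / 594.39 = 0.4442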